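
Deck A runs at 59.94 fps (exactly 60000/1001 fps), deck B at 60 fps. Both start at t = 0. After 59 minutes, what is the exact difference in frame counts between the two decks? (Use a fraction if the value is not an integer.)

59 min = 3540 s.
A emits 60000/1001 × 3540 = 212400000/1001 frames; B emits 60 × 3540 = 212400.
Difference = 212400/1001 frames (≈ 212.1878); B is ahead of A.

212400/1001 frames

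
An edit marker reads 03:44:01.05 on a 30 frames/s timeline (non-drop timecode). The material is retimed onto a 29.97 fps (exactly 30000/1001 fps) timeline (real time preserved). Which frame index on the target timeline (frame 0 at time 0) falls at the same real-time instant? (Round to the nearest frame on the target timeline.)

Source frame index: (3×3600 + 44×60 + 1) × 30 + 5 = 403235.
Real time: 403235 / (30) = 80647/6 s.
Target frame: (80647/6) × (30000/1001) = 57605000/143 ≈ 402832.168 → 402832.

frame 402832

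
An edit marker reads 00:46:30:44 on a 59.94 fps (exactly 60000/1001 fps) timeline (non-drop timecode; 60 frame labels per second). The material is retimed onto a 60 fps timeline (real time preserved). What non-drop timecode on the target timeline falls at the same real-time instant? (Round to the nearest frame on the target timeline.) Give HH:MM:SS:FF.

Source frame index: (0×3600 + 46×60 + 30) × 60 + 44 = 167444.
Real time: 167444 / (60000/1001) = 41902861/15000 s.
Target frame: (41902861/15000) × (60) = 41902861/250 ≈ 167611.444 → 167611.
At 60 labels/s: frame 167611 → 00:46:33:31.

00:46:33:31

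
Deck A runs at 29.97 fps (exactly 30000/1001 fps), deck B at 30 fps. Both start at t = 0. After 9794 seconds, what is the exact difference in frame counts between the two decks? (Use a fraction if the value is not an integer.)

A emits 30000/1001 × 9794 = 293820000/1001 frames; B emits 30 × 9794 = 293820.
Difference = 293820/1001 frames (≈ 293.5265); B is ahead of A.

293820/1001 frames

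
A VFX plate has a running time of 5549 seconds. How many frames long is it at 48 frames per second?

266352 frames

Frames = 5549 × 48 = 266352.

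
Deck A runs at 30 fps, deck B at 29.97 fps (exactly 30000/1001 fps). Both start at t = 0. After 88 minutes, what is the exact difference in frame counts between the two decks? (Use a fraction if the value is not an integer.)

88 min = 5280 s.
A emits 30 × 5280 = 158400 frames; B emits 30000/1001 × 5280 = 14400000/91.
Difference = 14400/91 frames (≈ 158.2418); B is behind A.

14400/91 frames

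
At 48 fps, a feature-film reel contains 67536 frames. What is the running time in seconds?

Running time = 67536 / (48) = 1407 s.

1407 seconds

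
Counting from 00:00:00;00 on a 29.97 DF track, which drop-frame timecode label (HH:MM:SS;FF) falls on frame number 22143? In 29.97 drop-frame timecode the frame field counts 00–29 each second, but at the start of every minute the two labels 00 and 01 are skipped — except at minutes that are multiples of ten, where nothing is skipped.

Each 10-minute DF block holds 10 × 60 × 30 − 9 × 2 = 17982 frames. 22143 ÷ 17982 → 1 full block, remainder 4161.
Within the partial block the first minute is 1800 frames and each further minute 1798, so 2 further minute boundaries passed. Total skipped labels = 18 × 1 + 2 × 2 = 22.
Non-drop label index = 22143 + 22 = 22165; at 30 labels/s that is 00:12:18:25, i.e. DF 00:12:18;25.

00:12:18;25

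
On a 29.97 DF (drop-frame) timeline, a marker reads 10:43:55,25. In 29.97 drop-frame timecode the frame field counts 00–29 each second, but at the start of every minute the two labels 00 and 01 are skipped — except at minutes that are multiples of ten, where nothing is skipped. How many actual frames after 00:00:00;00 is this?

1157917

As if non-drop at 30 labels/s: (10 × 3600 + 43 × 60 + 55) × 30 + 25 = 1159075.
Minute boundaries passed: 643; those not divisible by 10: 643 − 64 = 579; dropped labels = 2 × 579 = 1158.
Actual frame index = 1159075 − 1158 = 1157917.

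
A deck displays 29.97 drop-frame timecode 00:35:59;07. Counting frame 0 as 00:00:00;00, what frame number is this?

As if non-drop at 30 labels/s: (0 × 3600 + 35 × 60 + 59) × 30 + 7 = 64777.
Minute boundaries passed: 35; those not divisible by 10: 35 − 3 = 32; dropped labels = 2 × 32 = 64.
Actual frame index = 64777 − 64 = 64713.

64713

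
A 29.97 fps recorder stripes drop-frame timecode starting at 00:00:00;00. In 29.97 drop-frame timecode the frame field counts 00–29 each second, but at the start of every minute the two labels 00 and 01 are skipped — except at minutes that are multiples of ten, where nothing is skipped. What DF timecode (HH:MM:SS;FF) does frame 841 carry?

Each 10-minute DF block holds 10 × 60 × 30 − 9 × 2 = 17982 frames. 841 ÷ 17982 → 0 full blocks, remainder 841.
Within the partial block the first minute is 1800 frames and each further minute 1798, so 0 further minute boundaries passed. Total skipped labels = 18 × 0 + 2 × 0 = 0.
Non-drop label index = 841 + 0 = 841; at 30 labels/s that is 00:00:28:01, i.e. DF 00:00:28;01.

00:00:28;01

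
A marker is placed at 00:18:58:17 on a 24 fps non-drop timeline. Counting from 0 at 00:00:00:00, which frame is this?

Total seconds to the label: (0 × 3600 + 18 × 60 + 58) = 1138.
Frame index = 1138 × 24 + 17 = 27329.

frame 27329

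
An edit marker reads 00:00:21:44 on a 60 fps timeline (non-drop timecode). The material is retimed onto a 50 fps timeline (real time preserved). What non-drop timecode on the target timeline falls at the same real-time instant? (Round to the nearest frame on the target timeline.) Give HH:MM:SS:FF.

00:00:21:37

Source frame index: (0×3600 + 0×60 + 21) × 60 + 44 = 1304.
Real time: 1304 / (60) = 326/15 s.
Target frame: (326/15) × (50) = 3260/3 ≈ 1086.667 → 1087.
At 50 labels/s: frame 1087 → 00:00:21:37.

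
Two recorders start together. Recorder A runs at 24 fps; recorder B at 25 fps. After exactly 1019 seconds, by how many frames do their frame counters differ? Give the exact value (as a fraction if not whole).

A emits 24 × 1019 = 24456 frames; B emits 25 × 1019 = 25475.
Difference = 1019 frames; B is ahead of A.

1019 frames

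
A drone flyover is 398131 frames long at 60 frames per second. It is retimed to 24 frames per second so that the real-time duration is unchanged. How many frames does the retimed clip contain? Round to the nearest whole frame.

159252 frames

Frames at target rate = 398131 × (24) / (60) = 796262/5 ≈ 159252.400.
Nearest whole frame: 159252.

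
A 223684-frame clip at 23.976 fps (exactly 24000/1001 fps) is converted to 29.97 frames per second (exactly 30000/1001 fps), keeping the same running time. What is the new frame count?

279605 frames

Target frames = source frames × (target rate / source rate) = 223684 × (30000/1001)/(24000/1001) = 223684 × 5/4 = 279605.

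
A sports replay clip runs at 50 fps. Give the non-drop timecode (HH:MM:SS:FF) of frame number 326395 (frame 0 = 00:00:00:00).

326395 ÷ 50 = 6527 full seconds, remainder 45 frames.
6527 s = 1 h 48 min 47 s.
Timecode: 01:48:47:45.

01:48:47:45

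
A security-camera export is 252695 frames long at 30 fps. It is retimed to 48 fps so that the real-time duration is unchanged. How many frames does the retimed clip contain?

Target frames = source frames × (target rate / source rate) = 252695 × (48)/(30) = 252695 × 8/5 = 404312.

404312 frames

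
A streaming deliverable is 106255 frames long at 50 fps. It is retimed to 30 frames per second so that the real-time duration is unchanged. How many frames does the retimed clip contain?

Target frames = source frames × (target rate / source rate) = 106255 × (30)/(50) = 106255 × 3/5 = 63753.

63753 frames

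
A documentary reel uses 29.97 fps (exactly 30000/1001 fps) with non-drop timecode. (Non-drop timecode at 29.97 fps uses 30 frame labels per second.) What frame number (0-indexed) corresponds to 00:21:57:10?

39520

Total seconds to the label: (0 × 3600 + 21 × 60 + 57) = 1317.
Frame index = 1317 × 30 + 10 = 39520.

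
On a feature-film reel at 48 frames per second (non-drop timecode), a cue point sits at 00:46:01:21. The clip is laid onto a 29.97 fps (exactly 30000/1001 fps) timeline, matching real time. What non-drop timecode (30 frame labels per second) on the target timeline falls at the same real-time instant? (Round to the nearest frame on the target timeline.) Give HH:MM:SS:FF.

Source frame index: (0×3600 + 46×60 + 1) × 48 + 21 = 132549.
Real time: 132549 / (48) = 44183/16 s.
Target frame: (44183/16) × (30000/1001) = 82843125/1001 ≈ 82760.365 → 82760.
At 30 labels/s: frame 82760 → 00:45:58:20.

00:45:58:20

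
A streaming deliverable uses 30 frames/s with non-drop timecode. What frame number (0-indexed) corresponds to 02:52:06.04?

frame 309784

Total seconds to the label: (2 × 3600 + 52 × 60 + 6) = 10326.
Frame index = 10326 × 30 + 4 = 309784.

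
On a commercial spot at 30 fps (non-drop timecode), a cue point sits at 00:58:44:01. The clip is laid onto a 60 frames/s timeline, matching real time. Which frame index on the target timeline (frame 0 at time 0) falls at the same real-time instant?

frame 211442

Source frame index: (0×3600 + 58×60 + 44) × 30 + 1 = 105721.
Real time: 105721 / (30) = 105721/30 s.
Target frame: (105721/30) × (60) = 211442.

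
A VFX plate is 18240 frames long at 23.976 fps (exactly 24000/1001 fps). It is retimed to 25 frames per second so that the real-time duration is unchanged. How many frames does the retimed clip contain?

Target frames = source frames × (target rate / source rate) = 18240 × (25)/(24000/1001) = 18240 × 1001/960 = 19019.

19019 frames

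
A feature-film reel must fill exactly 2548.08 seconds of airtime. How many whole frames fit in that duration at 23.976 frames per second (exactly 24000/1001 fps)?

61092 frames

Frames = 2548.08 × 24000/1001 = 61153920/1001 ≈ 61092.8272.
Complete frames: 61092.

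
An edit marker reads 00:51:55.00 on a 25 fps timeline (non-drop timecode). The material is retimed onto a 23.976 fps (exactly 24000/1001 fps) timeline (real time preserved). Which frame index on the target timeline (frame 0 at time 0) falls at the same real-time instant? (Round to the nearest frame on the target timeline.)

frame 74685

Source frame index: (0×3600 + 51×60 + 55) × 25 + 0 = 77875.
Real time: 77875 / (25) = 3115 s.
Target frame: (3115) × (24000/1001) = 10680000/143 ≈ 74685.315 → 74685.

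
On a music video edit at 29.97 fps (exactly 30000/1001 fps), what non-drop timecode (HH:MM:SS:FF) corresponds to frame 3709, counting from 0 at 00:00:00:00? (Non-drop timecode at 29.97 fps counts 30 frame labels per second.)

3709 ÷ 30 = 123 full seconds, remainder 19 frames.
123 s = 0 h 2 min 3 s.
Timecode: 00:02:03:19.

00:02:03:19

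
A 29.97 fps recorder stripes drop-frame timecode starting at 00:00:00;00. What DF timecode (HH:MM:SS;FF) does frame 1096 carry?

Ten DF minutes hold 17982 frames, so frame 1096 lies in block 0 (frames 0–17981) with 1096 frames into that block.
The block's first minute is 1800 frames and the rest 1798 each; 1096 frames reaches minute 0, so 0 × 18 + 0 × 2 = 0 labels have been skipped so far.
Adding those back, label number 1096 + 0 = 1096 at 30 labels/s is 36 s + 16 f = 0 h 0 min 36 s frame 16, i.e. 00:00:36;16.

00:00:36;16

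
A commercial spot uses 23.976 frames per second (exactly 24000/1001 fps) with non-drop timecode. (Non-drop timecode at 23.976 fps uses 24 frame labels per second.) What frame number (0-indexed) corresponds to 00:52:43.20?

Total seconds to the label: (0 × 3600 + 52 × 60 + 43) = 3163.
Frame index = 3163 × 24 + 20 = 75932.

frame 75932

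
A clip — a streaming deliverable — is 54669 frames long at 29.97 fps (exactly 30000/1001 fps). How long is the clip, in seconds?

Running time = 54669 / (30000/1001) = 1824.1223 s.

1824.1223 seconds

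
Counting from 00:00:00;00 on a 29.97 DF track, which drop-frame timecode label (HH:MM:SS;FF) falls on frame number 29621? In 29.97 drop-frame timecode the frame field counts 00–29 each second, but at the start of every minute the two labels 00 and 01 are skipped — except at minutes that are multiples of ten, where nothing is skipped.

00:16:28;11

Ten DF minutes hold 17982 frames, so frame 29621 lies in block 1 (frames 17982–35963) with 11639 frames into that block.
The block's first minute is 1800 frames and the rest 1798 each; 11639 frames reaches minute 6, so 1 × 18 + 6 × 2 = 30 labels have been skipped so far.
Adding those back, label number 29621 + 30 = 29651 at 30 labels/s is 988 s + 11 f = 0 h 16 min 28 s frame 11, i.e. 00:16:28;11.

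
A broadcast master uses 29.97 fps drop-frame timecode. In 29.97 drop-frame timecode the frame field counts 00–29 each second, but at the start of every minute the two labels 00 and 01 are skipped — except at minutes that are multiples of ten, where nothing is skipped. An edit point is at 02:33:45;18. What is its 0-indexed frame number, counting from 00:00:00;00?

276492

Complete 10-minute blocks: 15, each 17982 frames → 269730.
Remaining 3 whole minutes in the current block: 1800 + 2 × 1798 = 5396 frames.
Within the current minute: 45 × 30 + 18 − 2 = 1366 (labels ;00/;01 skipped at this minute). Total = 269730 + 5396 + 1366 = 276492.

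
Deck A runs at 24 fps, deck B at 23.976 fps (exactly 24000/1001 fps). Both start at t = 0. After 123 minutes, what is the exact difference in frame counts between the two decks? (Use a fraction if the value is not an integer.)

123 min = 7380 s.
A emits 24 × 7380 = 177120 frames; B emits 24000/1001 × 7380 = 177120000/1001.
Difference = 177120/1001 frames (≈ 176.9431); B is behind A.

177120/1001 frames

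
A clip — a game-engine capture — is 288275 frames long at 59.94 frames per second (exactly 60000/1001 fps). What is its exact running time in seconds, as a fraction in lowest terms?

11542531/2400 seconds

Running time = 288275 ÷ (60000/1001) = 288275 × 1001/60000 = 11542531/2400 s.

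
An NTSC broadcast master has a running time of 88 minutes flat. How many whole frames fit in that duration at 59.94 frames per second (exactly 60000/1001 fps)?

88 min = 5280 s.
Frames = 5280 × 60000/1001 = 28800000/91 ≈ 316483.5165.
Complete frames: 316483.

316483 frames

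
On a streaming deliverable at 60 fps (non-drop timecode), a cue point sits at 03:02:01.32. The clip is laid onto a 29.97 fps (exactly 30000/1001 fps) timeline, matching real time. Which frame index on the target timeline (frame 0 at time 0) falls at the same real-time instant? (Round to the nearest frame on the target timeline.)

frame 327319

Source frame index: (3×3600 + 2×60 + 1) × 60 + 32 = 655292.
Real time: 655292 / (60) = 163823/15 s.
Target frame: (163823/15) × (30000/1001) = 29786000/91 ≈ 327318.681 → 327319.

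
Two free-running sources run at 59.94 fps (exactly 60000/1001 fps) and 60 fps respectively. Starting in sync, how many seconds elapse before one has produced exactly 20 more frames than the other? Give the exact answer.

The gap grows by |60 − 60000/1001| = 60/1001 frames per second.
Time for a 20-frame gap: 20 ÷ (60/1001) = 1001/3 s.

1001/3 seconds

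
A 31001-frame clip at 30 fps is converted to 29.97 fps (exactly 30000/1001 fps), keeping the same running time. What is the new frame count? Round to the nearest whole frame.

30970 frames

Frames at target rate = 31001 × (30000/1001) / (30) = 31001000/1001 ≈ 30970.030.
Nearest whole frame: 30970.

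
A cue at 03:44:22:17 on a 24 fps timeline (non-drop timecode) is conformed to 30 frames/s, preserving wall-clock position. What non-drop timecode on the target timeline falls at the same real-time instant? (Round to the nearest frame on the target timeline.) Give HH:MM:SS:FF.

Source frame index: (3×3600 + 44×60 + 22) × 24 + 17 = 323105.
Real time: 323105 / (24) = 323105/24 s.
Target frame: (323105/24) × (30) = 1615525/4 ≈ 403881.250 → 403881.
At 30 labels/s: frame 403881 → 03:44:22:21.

03:44:22:21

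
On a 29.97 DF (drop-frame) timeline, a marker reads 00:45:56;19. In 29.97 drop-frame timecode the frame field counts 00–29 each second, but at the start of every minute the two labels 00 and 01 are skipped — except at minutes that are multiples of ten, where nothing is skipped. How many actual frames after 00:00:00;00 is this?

Complete 10-minute blocks: 4, each 17982 frames → 71928.
Remaining 5 whole minutes in the current block: 1800 + 4 × 1798 = 8992 frames.
Within the current minute: 56 × 30 + 19 − 2 = 1697 (labels ;00/;01 skipped at this minute). Total = 71928 + 8992 + 1697 = 82617.

82617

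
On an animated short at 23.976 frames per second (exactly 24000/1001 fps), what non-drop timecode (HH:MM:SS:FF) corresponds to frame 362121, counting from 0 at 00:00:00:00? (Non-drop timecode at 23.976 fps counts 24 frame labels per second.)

04:11:28:09

362121 ÷ 24 = 15088 full seconds, remainder 9 frames.
15088 s = 4 h 11 min 28 s.
Timecode: 04:11:28:09.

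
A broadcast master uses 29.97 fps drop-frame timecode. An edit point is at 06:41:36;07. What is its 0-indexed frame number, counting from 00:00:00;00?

722165

As if non-drop at 30 labels/s: (6 × 3600 + 41 × 60 + 36) × 30 + 7 = 722887.
Minute boundaries passed: 401; those not divisible by 10: 401 − 40 = 361; dropped labels = 2 × 361 = 722.
Actual frame index = 722887 − 722 = 722165.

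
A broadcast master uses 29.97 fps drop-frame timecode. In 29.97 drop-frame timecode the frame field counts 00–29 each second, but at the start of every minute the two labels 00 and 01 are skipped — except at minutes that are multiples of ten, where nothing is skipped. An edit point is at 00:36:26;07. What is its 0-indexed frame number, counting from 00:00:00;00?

65521

As if non-drop at 30 labels/s: (0 × 3600 + 36 × 60 + 26) × 30 + 7 = 65587.
Minute boundaries passed: 36; those not divisible by 10: 36 − 3 = 33; dropped labels = 2 × 33 = 66.
Actual frame index = 65587 − 66 = 65521.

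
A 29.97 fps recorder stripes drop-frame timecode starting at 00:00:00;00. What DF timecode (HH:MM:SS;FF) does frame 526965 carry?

04:53:03;03

Ten DF minutes hold 17982 frames, so frame 526965 lies in block 29 (frames 521478–539459) with 5487 frames into that block.
The block's first minute is 1800 frames and the rest 1798 each; 5487 frames reaches minute 3, so 29 × 18 + 3 × 2 = 528 labels have been skipped so far.
Adding those back, label number 526965 + 528 = 527493 at 30 labels/s is 17583 s + 3 f = 4 h 53 min 3 s frame 3, i.e. 04:53:03;03.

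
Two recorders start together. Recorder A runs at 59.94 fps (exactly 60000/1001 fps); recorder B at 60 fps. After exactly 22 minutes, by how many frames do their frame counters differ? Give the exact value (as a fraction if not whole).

7200/91 frames

22 min = 1320 s.
A emits 60000/1001 × 1320 = 7200000/91 frames; B emits 60 × 1320 = 79200.
Difference = 7200/91 frames (≈ 79.1209); B is ahead of A.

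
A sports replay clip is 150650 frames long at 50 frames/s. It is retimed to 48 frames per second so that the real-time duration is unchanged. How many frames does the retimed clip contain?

Target frames = source frames × (target rate / source rate) = 150650 × (48)/(50) = 150650 × 24/25 = 144624.

144624 frames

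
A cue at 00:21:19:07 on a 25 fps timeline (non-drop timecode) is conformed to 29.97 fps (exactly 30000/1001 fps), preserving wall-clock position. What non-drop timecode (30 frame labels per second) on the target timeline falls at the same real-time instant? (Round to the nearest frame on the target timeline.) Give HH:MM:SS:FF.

00:21:18:00

Source frame index: (0×3600 + 21×60 + 19) × 25 + 7 = 31982.
Real time: 31982 / (25) = 31982/25 s.
Target frame: (31982/25) × (30000/1001) = 38378400/1001 ≈ 38340.060 → 38340.
At 30 labels/s: frame 38340 → 00:21:18:00.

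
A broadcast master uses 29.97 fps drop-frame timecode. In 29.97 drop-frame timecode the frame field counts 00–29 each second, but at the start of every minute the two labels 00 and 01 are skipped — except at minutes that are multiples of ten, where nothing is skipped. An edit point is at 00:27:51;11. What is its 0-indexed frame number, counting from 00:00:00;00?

50091

Complete 10-minute blocks: 2, each 17982 frames → 35964.
Remaining 7 whole minutes in the current block: 1800 + 6 × 1798 = 12588 frames.
Within the current minute: 51 × 30 + 11 − 2 = 1539 (labels ;00/;01 skipped at this minute). Total = 35964 + 12588 + 1539 = 50091.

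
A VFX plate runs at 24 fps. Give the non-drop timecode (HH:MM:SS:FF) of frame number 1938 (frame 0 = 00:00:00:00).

1938 ÷ 24 = 80 full seconds, remainder 18 frames.
80 s = 0 h 1 min 20 s.
Timecode: 00:01:20:18.

00:01:20:18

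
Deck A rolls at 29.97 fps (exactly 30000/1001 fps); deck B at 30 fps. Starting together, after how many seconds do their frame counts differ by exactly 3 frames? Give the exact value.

100.1 seconds

The gap grows by |30 − 30000/1001| = 30/1001 frames per second.
Time for a 3-frame gap: 3 ÷ (30/1001) = 100.1 s.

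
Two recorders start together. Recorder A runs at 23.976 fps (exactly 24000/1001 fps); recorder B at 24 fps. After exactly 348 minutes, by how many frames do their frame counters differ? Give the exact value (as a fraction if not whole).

348 min = 20880 s.
A emits 24000/1001 × 20880 = 501120000/1001 frames; B emits 24 × 20880 = 501120.
Difference = 501120/1001 frames (≈ 500.6194); B is ahead of A.

501120/1001 frames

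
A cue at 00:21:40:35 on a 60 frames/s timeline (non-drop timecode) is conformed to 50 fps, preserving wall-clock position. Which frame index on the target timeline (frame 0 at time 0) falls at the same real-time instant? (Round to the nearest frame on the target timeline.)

frame 65029

Source frame index: (0×3600 + 21×60 + 40) × 60 + 35 = 78035.
Real time: 78035 / (60) = 15607/12 s.
Target frame: (15607/12) × (50) = 390175/6 ≈ 65029.167 → 65029.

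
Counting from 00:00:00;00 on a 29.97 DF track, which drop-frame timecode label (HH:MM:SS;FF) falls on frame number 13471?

00:07:29;15

Ten DF minutes hold 17982 frames, so frame 13471 lies in block 0 (frames 0–17981) with 13471 frames into that block.
The block's first minute is 1800 frames and the rest 1798 each; 13471 frames reaches minute 7, so 0 × 18 + 7 × 2 = 14 labels have been skipped so far.
Adding those back, label number 13471 + 14 = 13485 at 30 labels/s is 449 s + 15 f = 0 h 7 min 29 s frame 15, i.e. 00:07:29;15.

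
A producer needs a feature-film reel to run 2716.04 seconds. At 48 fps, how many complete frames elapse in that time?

Frames = 2716.04 × 48 = 3259248/25 ≈ 130369.9200.
Complete frames: 130369.

130369 frames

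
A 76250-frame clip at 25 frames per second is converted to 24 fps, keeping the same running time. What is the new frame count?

73200 frames

Target frames = source frames × (target rate / source rate) = 76250 × (24)/(25) = 76250 × 24/25 = 73200.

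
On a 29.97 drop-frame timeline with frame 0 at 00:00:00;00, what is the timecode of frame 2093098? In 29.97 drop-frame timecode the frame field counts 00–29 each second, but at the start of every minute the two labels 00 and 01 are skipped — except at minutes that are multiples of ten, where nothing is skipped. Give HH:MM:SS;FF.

Ten DF minutes hold 17982 frames, so frame 2093098 lies in block 116 (frames 2085912–2103893) with 7186 frames into that block.
The block's first minute is 1800 frames and the rest 1798 each; 7186 frames reaches minute 3, so 116 × 18 + 3 × 2 = 2094 labels have been skipped so far.
Adding those back, label number 2093098 + 2094 = 2095192 at 30 labels/s is 69839 s + 22 f = 19 h 23 min 59 s frame 22, i.e. 19:23:59;22.

19:23:59;22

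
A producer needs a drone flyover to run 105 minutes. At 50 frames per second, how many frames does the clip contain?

315000 frames

105 min = 6300 s.
Frames = 6300 × 50 = 315000.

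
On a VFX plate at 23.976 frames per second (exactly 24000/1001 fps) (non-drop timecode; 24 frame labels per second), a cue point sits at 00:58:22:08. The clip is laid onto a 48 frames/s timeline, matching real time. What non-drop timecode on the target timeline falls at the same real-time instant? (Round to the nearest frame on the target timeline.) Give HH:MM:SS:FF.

Source frame index: (0×3600 + 58×60 + 22) × 24 + 8 = 84056.
Real time: 84056 / (24000/1001) = 10517507/3000 s.
Target frame: (10517507/3000) × (48) = 21035014/125 ≈ 168280.112 → 168280.
At 48 labels/s: frame 168280 → 00:58:25:40.

00:58:25:40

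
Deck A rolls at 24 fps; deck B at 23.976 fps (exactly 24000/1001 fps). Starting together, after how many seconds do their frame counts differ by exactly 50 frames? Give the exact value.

25025/12 seconds

The gap grows by |24000/1001 − 24| = 24/1001 frames per second.
Time for a 50-frame gap: 50 ÷ (24/1001) = 25025/12 s.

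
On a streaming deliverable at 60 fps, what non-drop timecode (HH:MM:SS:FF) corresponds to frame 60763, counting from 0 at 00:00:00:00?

60763 ÷ 60 = 1012 full seconds, remainder 43 frames.
1012 s = 0 h 16 min 52 s.
Timecode: 00:16:52:43.

00:16:52:43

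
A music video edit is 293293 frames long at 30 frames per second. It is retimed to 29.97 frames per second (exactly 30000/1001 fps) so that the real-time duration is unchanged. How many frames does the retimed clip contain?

293000 frames

Target frames = source frames × (target rate / source rate) = 293293 × (30000/1001)/(30) = 293293 × 1000/1001 = 293000.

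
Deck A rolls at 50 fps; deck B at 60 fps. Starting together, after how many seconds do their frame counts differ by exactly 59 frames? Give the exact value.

5.9 seconds

The gap grows by |60 − 50| = 10 frames per second.
Time for a 59-frame gap: 59 ÷ (10) = 5.9 s.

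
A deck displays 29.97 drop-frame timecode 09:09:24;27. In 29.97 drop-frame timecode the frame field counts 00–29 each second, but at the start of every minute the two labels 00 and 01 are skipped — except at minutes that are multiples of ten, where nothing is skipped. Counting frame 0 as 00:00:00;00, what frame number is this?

As if non-drop at 30 labels/s: (9 × 3600 + 9 × 60 + 24) × 30 + 27 = 988947.
Minute boundaries passed: 549; those not divisible by 10: 549 − 54 = 495; dropped labels = 2 × 495 = 990.
Actual frame index = 988947 − 990 = 987957.

987957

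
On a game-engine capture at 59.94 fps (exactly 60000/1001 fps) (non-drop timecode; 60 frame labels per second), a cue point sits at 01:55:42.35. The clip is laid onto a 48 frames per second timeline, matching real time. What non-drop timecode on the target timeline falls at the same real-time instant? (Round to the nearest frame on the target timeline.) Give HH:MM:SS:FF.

01:55:49:25

Source frame index: (1×3600 + 55×60 + 42) × 60 + 35 = 416555.
Real time: 416555 / (60000/1001) = 83394311/12000 s.
Target frame: (83394311/12000) × (48) = 83394311/250 ≈ 333577.244 → 333577.
At 48 labels/s: frame 333577 → 01:55:49:25.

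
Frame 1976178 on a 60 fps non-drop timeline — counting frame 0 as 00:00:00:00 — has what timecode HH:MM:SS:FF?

1976178 ÷ 60 = 32936 full seconds, remainder 18 frames.
32936 s = 9 h 8 min 56 s.
Timecode: 09:08:56:18.

09:08:56:18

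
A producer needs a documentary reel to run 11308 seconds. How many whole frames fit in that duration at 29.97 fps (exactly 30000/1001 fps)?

338901 frames

Frames = 11308 × 30000/1001 = 30840000/91 ≈ 338901.0989.
Complete frames: 338901.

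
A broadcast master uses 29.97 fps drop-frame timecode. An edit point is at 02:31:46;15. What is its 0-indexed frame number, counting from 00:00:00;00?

As if non-drop at 30 labels/s: (2 × 3600 + 31 × 60 + 46) × 30 + 15 = 273195.
Minute boundaries passed: 151; those not divisible by 10: 151 − 15 = 136; dropped labels = 2 × 136 = 272.
Actual frame index = 273195 − 272 = 272923.

272923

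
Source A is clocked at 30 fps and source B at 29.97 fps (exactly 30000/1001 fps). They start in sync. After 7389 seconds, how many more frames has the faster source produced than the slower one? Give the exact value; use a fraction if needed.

A emits 30 × 7389 = 221670 frames; B emits 30000/1001 × 7389 = 221670000/1001.
Difference = 221670/1001 frames (≈ 221.4486); B is behind A.

221670/1001 frames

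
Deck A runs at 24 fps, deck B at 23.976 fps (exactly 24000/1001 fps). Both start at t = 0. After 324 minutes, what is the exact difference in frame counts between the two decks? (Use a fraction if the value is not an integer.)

466560/1001 frames

324 min = 19440 s.
A emits 24 × 19440 = 466560 frames; B emits 24000/1001 × 19440 = 466560000/1001.
Difference = 466560/1001 frames (≈ 466.0939); B is behind A.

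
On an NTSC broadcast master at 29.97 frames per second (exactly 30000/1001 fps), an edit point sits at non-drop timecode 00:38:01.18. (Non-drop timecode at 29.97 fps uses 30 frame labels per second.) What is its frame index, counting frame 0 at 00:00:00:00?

Total seconds to the label: (0 × 3600 + 38 × 60 + 1) = 2281.
Frame index = 2281 × 30 + 18 = 68448.

frame 68448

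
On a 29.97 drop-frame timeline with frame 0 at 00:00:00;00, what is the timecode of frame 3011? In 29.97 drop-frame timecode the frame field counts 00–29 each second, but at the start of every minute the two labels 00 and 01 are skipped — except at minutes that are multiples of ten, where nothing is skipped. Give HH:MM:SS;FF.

Each 10-minute DF block holds 10 × 60 × 30 − 9 × 2 = 17982 frames. 3011 ÷ 17982 → 0 full blocks, remainder 3011.
Within the partial block the first minute is 1800 frames and each further minute 1798, so 1 further minute boundary passed. Total skipped labels = 18 × 0 + 2 × 1 = 2.
Non-drop label index = 3011 + 2 = 3013; at 30 labels/s that is 00:01:40:13, i.e. DF 00:01:40;13.

00:01:40;13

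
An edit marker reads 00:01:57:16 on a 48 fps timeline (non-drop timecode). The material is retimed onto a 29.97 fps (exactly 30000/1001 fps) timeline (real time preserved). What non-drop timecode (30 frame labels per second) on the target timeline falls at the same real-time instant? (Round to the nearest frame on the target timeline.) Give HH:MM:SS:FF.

Source frame index: (0×3600 + 1×60 + 57) × 48 + 16 = 5632.
Real time: 5632 / (48) = 352/3 s.
Target frame: (352/3) × (30000/1001) = 320000/91 ≈ 3516.484 → 3516.
At 30 labels/s: frame 3516 → 00:01:57:06.

00:01:57:06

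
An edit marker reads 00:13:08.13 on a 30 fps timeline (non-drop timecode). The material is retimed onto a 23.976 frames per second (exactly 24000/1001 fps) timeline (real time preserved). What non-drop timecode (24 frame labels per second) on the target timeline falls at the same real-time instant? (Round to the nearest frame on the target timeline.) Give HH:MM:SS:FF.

00:13:07:15

Source frame index: (0×3600 + 13×60 + 8) × 30 + 13 = 23653.
Real time: 23653 / (30) = 23653/30 s.
Target frame: (23653/30) × (24000/1001) = 2703200/143 ≈ 18903.497 → 18903.
At 24 labels/s: frame 18903 → 00:13:07:15.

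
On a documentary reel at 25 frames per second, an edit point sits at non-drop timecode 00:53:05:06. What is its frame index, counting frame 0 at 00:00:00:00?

79631

Total seconds to the label: (0 × 3600 + 53 × 60 + 5) = 3185.
Frame index = 3185 × 25 + 6 = 79631.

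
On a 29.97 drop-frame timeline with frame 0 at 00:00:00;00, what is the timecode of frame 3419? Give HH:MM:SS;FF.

00:01:54;01

Each 10-minute DF block holds 10 × 60 × 30 − 9 × 2 = 17982 frames. 3419 ÷ 17982 → 0 full blocks, remainder 3419.
Within the partial block the first minute is 1800 frames and each further minute 1798, so 1 further minute boundary passed. Total skipped labels = 18 × 0 + 2 × 1 = 2.
Non-drop label index = 3419 + 2 = 3421; at 30 labels/s that is 00:01:54:01, i.e. DF 00:01:54;01.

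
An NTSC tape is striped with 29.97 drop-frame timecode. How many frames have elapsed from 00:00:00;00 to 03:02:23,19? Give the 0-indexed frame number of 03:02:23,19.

Complete 10-minute blocks: 18, each 17982 frames → 323676.
Remaining 2 whole minutes in the current block: 1800 + 1 × 1798 = 3598 frames.
Within the current minute: 23 × 30 + 19 − 2 = 707 (labels ;00/;01 skipped at this minute). Total = 323676 + 3598 + 707 = 327981.

327981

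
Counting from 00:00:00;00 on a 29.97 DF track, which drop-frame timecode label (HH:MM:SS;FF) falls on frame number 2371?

00:01:19;03

Ten DF minutes hold 17982 frames, so frame 2371 lies in block 0 (frames 0–17981) with 2371 frames into that block.
The block's first minute is 1800 frames and the rest 1798 each; 2371 frames reaches minute 1, so 0 × 18 + 1 × 2 = 2 labels have been skipped so far.
Adding those back, label number 2371 + 2 = 2373 at 30 labels/s is 79 s + 3 f = 0 h 1 min 19 s frame 3, i.e. 00:01:19;03.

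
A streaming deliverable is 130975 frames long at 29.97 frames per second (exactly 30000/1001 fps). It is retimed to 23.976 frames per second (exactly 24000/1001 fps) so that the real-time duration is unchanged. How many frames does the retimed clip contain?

104780 frames

Target frames = source frames × (target rate / source rate) = 130975 × (24000/1001)/(30000/1001) = 130975 × 4/5 = 104780.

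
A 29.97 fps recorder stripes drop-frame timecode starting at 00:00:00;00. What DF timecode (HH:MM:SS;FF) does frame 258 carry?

Ten DF minutes hold 17982 frames, so frame 258 lies in block 0 (frames 0–17981) with 258 frames into that block.
The block's first minute is 1800 frames and the rest 1798 each; 258 frames reaches minute 0, so 0 × 18 + 0 × 2 = 0 labels have been skipped so far.
Adding those back, label number 258 + 0 = 258 at 30 labels/s is 8 s + 18 f = 0 h 0 min 8 s frame 18, i.e. 00:00:08;18.

00:00:08;18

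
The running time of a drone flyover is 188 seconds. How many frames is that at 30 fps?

Frames = 188 × 30 = 5640.

5640 frames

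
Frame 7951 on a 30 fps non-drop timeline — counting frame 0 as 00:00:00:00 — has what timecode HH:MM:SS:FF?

7951 ÷ 30 = 265 full seconds, remainder 1 frame.
265 s = 0 h 4 min 25 s.
Timecode: 00:04:25:01.

00:04:25:01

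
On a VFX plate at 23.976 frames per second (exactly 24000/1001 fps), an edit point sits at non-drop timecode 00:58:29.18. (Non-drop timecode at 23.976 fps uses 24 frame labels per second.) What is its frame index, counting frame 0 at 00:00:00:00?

84234

Total seconds to the label: (0 × 3600 + 58 × 60 + 29) = 3509.
Frame index = 3509 × 24 + 18 = 84234.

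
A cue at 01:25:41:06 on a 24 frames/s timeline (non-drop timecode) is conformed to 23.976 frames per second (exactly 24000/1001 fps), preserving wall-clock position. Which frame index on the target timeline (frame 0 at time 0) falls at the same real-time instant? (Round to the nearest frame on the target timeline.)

frame 123267

Source frame index: (1×3600 + 25×60 + 41) × 24 + 6 = 123390.
Real time: 123390 / (24) = 20565/4 s.
Target frame: (20565/4) × (24000/1001) = 123390000/1001 ≈ 123266.733 → 123267.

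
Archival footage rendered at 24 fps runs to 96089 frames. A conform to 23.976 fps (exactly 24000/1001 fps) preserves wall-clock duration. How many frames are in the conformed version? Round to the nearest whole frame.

Frames at target rate = 96089 × (24000/1001) / (24) = 13727000/143 ≈ 95993.007.
Nearest whole frame: 95993.

95993 frames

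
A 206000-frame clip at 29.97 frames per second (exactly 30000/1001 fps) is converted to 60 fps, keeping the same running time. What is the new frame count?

Target frames = source frames × (target rate / source rate) = 206000 × (60)/(30000/1001) = 206000 × 1001/500 = 412412.

412412 frames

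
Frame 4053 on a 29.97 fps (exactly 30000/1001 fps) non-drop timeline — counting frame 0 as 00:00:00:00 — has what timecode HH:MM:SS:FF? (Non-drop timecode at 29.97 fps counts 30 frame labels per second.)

00:02:15:03

4053 ÷ 30 = 135 full seconds, remainder 3 frames.
135 s = 0 h 2 min 15 s.
Timecode: 00:02:15:03.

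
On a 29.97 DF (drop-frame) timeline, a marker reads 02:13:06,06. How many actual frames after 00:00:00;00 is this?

Complete 10-minute blocks: 13, each 17982 frames → 233766.
Remaining 3 whole minutes in the current block: 1800 + 2 × 1798 = 5396 frames.
Within the current minute: 6 × 30 + 6 − 2 = 184 (labels ;00/;01 skipped at this minute). Total = 233766 + 5396 + 184 = 239346.

239346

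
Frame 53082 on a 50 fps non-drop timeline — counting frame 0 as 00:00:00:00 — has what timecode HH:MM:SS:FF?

00:17:41:32

53082 ÷ 50 = 1061 full seconds, remainder 32 frames.
1061 s = 0 h 17 min 41 s.
Timecode: 00:17:41:32.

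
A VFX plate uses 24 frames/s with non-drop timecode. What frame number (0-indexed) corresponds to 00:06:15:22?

Total seconds to the label: (0 × 3600 + 6 × 60 + 15) = 375.
Frame index = 375 × 24 + 22 = 9022.

frame 9022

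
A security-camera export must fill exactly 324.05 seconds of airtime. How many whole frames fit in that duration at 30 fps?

Frames = 324.05 × 30 = 19443/2 ≈ 9721.5000.
Complete frames: 9721.

9721 frames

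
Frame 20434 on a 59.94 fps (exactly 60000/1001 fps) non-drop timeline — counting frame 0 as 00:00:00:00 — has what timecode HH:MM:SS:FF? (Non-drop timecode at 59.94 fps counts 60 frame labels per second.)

00:05:40:34

20434 ÷ 60 = 340 full seconds, remainder 34 frames.
340 s = 0 h 5 min 40 s.
Timecode: 00:05:40:34.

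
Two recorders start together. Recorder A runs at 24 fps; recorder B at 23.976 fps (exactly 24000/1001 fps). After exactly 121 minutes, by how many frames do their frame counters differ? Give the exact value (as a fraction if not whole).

121 min = 7260 s.
A emits 24 × 7260 = 174240 frames; B emits 24000/1001 × 7260 = 15840000/91.
Difference = 15840/91 frames (≈ 174.0659); B is behind A.

15840/91 frames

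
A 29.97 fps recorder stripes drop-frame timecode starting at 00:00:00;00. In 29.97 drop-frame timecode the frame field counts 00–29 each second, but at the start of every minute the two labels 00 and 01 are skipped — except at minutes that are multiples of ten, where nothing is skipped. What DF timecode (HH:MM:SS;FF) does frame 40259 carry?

00:22:23;09

Ten DF minutes hold 17982 frames, so frame 40259 lies in block 2 (frames 35964–53945) with 4295 frames into that block.
The block's first minute is 1800 frames and the rest 1798 each; 4295 frames reaches minute 2, so 2 × 18 + 2 × 2 = 40 labels have been skipped so far.
Adding those back, label number 40259 + 40 = 40299 at 30 labels/s is 1343 s + 9 f = 0 h 22 min 23 s frame 9, i.e. 00:22:23;09.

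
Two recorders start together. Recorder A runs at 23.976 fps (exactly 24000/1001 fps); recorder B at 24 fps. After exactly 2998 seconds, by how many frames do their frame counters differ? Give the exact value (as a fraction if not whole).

71952/1001 frames

A emits 24000/1001 × 2998 = 71952000/1001 frames; B emits 24 × 2998 = 71952.
Difference = 71952/1001 frames (≈ 71.8801); B is ahead of A.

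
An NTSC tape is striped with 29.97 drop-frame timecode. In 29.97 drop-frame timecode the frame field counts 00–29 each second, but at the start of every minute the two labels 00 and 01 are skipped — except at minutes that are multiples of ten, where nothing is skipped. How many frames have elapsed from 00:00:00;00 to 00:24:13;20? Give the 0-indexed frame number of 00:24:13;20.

43566

As if non-drop at 30 labels/s: (0 × 3600 + 24 × 60 + 13) × 30 + 20 = 43610.
Minute boundaries passed: 24; those not divisible by 10: 24 − 2 = 22; dropped labels = 2 × 22 = 44.
Actual frame index = 43610 − 44 = 43566.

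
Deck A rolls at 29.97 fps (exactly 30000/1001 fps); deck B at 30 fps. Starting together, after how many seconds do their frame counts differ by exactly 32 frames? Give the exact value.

The gap grows by |30 − 30000/1001| = 30/1001 frames per second.
Time for a 32-frame gap: 32 ÷ (30/1001) = 16016/15 s.

16016/15 seconds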